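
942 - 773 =169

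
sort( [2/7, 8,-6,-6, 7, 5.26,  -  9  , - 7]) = [-9,- 7 , - 6,- 6, 2/7, 5.26 , 7, 8]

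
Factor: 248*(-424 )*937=  -  98527424= - 2^6*31^1*53^1*937^1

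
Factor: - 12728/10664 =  - 37/31 = - 31^(- 1)*37^1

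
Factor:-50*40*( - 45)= 90000= 2^4*3^2*5^4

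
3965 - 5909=  -  1944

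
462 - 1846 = -1384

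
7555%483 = 310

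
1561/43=1561/43 = 36.30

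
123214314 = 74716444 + 48497870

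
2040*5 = 10200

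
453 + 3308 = 3761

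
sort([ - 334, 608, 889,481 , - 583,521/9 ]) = [ - 583, - 334,521/9 , 481, 608, 889]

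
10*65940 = 659400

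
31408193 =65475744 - 34067551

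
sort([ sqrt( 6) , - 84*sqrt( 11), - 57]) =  [-84*sqrt(11 ), - 57,sqrt(6 ) ] 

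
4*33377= 133508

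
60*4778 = 286680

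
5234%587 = 538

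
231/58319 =231/58319=0.00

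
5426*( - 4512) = -24482112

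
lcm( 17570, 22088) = 773080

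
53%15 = 8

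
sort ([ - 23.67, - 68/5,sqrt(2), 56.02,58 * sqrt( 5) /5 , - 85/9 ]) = [-23.67 , - 68/5,-85/9,sqrt(2),58*sqrt ( 5 )/5,  56.02 ]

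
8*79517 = 636136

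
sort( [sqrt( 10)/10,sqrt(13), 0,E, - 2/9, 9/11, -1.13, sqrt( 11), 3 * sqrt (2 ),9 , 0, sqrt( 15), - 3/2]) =[ - 3/2,-1.13, -2/9,0, 0, sqrt( 10) /10, 9/11 , E, sqrt ( 11) , sqrt ( 13),sqrt(15 ), 3*sqrt(2), 9]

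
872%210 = 32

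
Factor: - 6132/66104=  - 1533/16526 = -  2^( - 1)*3^1*7^1*73^1*8263^ ( - 1)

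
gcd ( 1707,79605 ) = 3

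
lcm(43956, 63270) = 4175820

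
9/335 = 9/335 = 0.03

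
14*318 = 4452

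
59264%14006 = 3240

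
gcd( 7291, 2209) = 1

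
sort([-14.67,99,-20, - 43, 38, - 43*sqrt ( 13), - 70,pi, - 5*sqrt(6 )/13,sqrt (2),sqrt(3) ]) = [ - 43 * sqrt (13) , - 70, - 43, - 20, - 14.67, - 5*sqrt(6 ) /13,sqrt(2) , sqrt(3),pi,38,99 ] 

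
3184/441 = 3184/441 = 7.22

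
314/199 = 314/199 = 1.58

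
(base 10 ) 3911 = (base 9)5325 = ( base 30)4AB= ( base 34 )3D1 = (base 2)111101000111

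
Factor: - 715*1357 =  - 970255 = - 5^1*11^1* 13^1*23^1*59^1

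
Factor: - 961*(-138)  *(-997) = -2^1*3^1*23^1*31^2*997^1  =  -132220146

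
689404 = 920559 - 231155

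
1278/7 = 1278/7 = 182.57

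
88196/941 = 93 + 683/941 = 93.73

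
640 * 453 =289920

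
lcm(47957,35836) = 3261076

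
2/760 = 1/380  =  0.00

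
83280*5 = 416400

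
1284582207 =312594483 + 971987724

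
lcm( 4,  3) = 12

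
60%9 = 6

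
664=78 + 586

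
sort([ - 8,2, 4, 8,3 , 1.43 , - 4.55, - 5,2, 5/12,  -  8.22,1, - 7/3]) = [ - 8.22,-8,-5, -4.55, - 7/3  ,  5/12 , 1,1.43,2, 2,3, 4,8]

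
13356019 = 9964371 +3391648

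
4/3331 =4/3331 = 0.00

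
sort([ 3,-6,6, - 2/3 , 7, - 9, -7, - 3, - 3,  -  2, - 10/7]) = [ - 9, - 7, - 6, - 3,-3, - 2, - 10/7, - 2/3 , 3, 6,7 ] 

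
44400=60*740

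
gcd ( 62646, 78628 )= 2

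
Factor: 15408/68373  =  2^4*71^(-1) = 16/71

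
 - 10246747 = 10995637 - 21242384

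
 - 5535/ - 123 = 45 + 0/1  =  45.00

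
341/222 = 341/222 = 1.54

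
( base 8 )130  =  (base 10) 88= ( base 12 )74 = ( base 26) 3a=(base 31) 2q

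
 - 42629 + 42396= -233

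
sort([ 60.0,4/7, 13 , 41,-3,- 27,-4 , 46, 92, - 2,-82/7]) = [ - 27, - 82/7,- 4,-3, - 2, 4/7,13,41,46 , 60.0 , 92 ] 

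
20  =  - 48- - 68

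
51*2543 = 129693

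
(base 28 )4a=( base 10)122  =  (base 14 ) 8a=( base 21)5H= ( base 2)1111010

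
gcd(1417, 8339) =1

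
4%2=0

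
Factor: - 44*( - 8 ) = 2^5*11^1=352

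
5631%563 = 1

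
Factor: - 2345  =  -5^1*7^1*67^1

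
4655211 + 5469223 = 10124434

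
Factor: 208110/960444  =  34685/160074  =  2^( - 1)*3^( - 2)*5^1*7^1*991^1*8893^( - 1)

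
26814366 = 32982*813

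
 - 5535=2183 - 7718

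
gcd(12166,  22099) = 77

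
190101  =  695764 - 505663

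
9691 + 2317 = 12008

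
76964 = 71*1084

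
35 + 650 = 685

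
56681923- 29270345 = 27411578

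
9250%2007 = 1222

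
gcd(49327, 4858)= 1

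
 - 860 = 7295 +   -  8155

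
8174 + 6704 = 14878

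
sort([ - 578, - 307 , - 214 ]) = [- 578, - 307,- 214 ] 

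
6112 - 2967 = 3145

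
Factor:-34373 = - 37^1*929^1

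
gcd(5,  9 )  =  1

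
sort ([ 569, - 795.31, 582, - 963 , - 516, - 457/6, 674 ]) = [ - 963,  -  795.31, -516, - 457/6,  569, 582 , 674]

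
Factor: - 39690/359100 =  - 21/190=-  2^( - 1)* 3^1*5^( - 1)*7^1*19^(  -  1 )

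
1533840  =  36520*42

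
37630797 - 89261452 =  - 51630655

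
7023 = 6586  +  437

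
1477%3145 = 1477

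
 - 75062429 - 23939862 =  - 99002291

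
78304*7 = 548128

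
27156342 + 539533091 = 566689433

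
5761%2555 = 651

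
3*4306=12918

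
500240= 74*6760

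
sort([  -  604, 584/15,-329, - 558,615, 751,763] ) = [ -604,  -  558, - 329, 584/15, 615, 751,763]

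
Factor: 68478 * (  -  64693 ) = -4430047254 = - 2^1*3^1 * 101^1*113^1*64693^1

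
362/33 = 362/33  =  10.97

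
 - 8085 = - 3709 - 4376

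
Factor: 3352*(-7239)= - 24265128 = - 2^3*3^1*19^1*127^1*419^1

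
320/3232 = 10/101=0.10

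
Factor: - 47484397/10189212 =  - 2^( - 2)*3^( - 1 ) * 11^ ( - 1 )*23^1 * 29^1*71191^1*77191^( - 1)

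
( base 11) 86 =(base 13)73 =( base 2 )1011110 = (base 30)34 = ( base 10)94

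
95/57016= 95/57016 = 0.00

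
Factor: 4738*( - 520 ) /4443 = -2463760/4443 = - 2^4* 3^( - 1)*5^1*13^1*23^1*103^1*1481^( - 1)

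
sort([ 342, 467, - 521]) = [  -  521,342, 467 ]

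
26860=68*395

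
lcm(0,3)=0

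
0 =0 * 2784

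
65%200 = 65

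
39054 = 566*69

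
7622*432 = 3292704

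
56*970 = 54320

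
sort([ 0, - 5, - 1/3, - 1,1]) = [ - 5, - 1, - 1/3,  0, 1]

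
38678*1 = 38678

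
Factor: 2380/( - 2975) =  - 2^2*5^( - 1)  =  -4/5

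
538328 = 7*76904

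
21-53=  - 32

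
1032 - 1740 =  - 708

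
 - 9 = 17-26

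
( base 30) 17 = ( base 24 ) 1d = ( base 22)1f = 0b100101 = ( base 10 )37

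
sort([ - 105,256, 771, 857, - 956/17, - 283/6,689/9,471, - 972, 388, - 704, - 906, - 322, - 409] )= [ - 972, - 906, - 704,-409,- 322, - 105, - 956/17, - 283/6, 689/9,256, 388,  471, 771, 857 ] 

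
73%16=9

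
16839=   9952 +6887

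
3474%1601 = 272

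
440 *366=161040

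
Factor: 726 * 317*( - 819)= - 188486298 = -2^1*3^3*7^1* 11^2 * 13^1 * 317^1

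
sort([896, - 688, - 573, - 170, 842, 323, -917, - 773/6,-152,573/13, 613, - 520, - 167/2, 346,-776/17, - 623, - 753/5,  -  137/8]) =[ - 917, - 688, - 623  , - 573, - 520,- 170 , - 152,  -  753/5,-773/6, - 167/2, - 776/17, - 137/8,573/13,323,346,613,842,896]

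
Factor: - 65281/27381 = - 3^( - 1)*97^1* 673^1*9127^ ( - 1)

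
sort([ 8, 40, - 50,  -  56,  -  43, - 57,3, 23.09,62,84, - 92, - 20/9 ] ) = [ - 92, - 57, - 56, - 50, - 43,  -  20/9,3,8,23.09, 40,62,84] 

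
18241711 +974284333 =992526044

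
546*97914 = 53461044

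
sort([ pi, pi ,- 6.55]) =[ - 6.55, pi, pi] 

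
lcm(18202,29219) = 1110322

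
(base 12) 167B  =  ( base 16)a7f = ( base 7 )10556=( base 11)2023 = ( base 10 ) 2687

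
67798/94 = 33899/47= 721.26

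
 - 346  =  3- 349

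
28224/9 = 3136 = 3136.00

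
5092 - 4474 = 618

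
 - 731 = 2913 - 3644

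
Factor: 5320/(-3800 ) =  - 7/5 = - 5^ ( - 1 )*7^1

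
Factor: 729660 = 2^2*3^1*5^1*12161^1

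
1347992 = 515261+832731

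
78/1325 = 78/1325 = 0.06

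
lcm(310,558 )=2790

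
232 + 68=300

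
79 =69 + 10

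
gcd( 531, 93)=3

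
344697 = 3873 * 89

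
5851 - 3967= 1884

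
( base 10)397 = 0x18d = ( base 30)D7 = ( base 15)1b7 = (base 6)1501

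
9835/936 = 10 + 475/936=10.51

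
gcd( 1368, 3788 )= 4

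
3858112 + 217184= 4075296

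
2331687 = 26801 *87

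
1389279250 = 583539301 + 805739949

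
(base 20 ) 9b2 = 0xeee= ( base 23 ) 754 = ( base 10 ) 3822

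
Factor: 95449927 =41^1*2328047^1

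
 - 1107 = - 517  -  590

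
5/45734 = 5/45734 = 0.00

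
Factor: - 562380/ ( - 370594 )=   390/257 =2^1*3^1*5^1*13^1*257^( - 1 )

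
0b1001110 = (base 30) 2i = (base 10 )78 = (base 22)3c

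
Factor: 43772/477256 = 31/338 = 2^( - 1) *13^ (- 2)*31^1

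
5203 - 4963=240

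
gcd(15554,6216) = 14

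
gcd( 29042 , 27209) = 13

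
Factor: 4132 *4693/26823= 19391476/26823 = 2^2 * 3^( - 1) *13^1 *19^2*1033^1*8941^( - 1 ) 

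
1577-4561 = -2984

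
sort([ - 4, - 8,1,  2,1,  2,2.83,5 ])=[-8, - 4,1,1,2, 2,2.83, 5] 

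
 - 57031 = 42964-99995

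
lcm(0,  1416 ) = 0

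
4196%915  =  536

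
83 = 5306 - 5223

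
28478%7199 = 6881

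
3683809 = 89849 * 41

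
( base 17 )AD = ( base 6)503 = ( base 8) 267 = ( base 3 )20210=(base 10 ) 183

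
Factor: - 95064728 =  - 2^3*11^1*  1080281^1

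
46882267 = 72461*647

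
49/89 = 49/89 =0.55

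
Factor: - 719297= - 719297^1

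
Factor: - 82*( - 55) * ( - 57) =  - 257070 = -2^1*3^1 * 5^1*11^1 * 19^1*41^1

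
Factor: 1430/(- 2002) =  - 5/7 = - 5^1*7^( - 1) 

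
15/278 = 15/278 = 0.05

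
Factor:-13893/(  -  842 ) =2^( - 1)*3^1*11^1  =  33/2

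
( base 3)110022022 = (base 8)21414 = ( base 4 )2030030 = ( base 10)8972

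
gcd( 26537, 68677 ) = 7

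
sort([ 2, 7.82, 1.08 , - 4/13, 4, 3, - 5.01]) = [ - 5.01, - 4/13,1.08, 2, 3 , 4, 7.82 ]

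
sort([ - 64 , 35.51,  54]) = [ - 64,35.51,54] 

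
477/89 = 5 + 32/89 = 5.36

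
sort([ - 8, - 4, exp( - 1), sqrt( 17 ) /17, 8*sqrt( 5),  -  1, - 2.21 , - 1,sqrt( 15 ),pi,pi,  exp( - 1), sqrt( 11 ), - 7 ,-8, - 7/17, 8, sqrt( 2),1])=[ - 8, - 8, - 7, - 4,- 2.21, - 1, - 1, - 7/17, sqrt( 17 ) /17, exp ( - 1), exp( - 1 ),  1,  sqrt( 2)  ,  pi, pi, sqrt ( 11 ), sqrt( 15) , 8, 8 * sqrt( 5)]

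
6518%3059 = 400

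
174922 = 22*7951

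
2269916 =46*49346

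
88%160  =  88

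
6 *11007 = 66042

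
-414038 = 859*( - 482)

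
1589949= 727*2187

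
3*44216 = 132648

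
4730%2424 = 2306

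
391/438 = 391/438  =  0.89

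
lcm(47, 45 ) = 2115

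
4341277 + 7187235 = 11528512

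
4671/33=1557/11  =  141.55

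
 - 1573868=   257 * ( - 6124)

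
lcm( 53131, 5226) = 318786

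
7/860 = 7/860=0.01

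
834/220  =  3  +  87/110= 3.79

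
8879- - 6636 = 15515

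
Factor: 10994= 2^1*23^1*239^1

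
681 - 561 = 120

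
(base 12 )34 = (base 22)1i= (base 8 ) 50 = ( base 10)40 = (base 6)104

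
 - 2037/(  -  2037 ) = 1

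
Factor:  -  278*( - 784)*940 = 204874880 =2^7 * 5^1*7^2 * 47^1*139^1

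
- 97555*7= - 682885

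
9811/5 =9811/5 = 1962.20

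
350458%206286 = 144172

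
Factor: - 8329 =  - 8329^1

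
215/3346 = 215/3346 = 0.06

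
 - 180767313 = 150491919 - 331259232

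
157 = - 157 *(-1 ) 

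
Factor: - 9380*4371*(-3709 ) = 152068925820 = 2^2*3^1*5^1*7^1*31^1*47^1* 67^1*3709^1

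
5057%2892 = 2165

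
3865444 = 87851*44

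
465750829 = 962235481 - 496484652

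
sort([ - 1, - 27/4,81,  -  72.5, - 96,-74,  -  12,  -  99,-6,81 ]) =[ - 99,  -  96,  -  74,- 72.5 ,-12, - 27/4 , - 6, - 1, 81,81 ]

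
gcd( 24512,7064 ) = 8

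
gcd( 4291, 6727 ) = 7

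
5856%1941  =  33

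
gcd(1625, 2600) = 325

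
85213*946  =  80611498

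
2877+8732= 11609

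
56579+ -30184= 26395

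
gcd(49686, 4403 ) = 7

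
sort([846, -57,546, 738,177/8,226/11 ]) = [ - 57, 226/11, 177/8,  546, 738, 846]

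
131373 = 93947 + 37426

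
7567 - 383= 7184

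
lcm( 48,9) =144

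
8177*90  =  735930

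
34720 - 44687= - 9967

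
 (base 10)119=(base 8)167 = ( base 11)a9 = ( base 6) 315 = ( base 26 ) 4f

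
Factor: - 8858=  - 2^1 * 43^1*103^1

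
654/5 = 130 + 4/5 = 130.80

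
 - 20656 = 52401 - 73057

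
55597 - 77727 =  - 22130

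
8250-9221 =-971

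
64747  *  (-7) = - 453229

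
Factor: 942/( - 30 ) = -157/5 = - 5^(  -  1 ) * 157^1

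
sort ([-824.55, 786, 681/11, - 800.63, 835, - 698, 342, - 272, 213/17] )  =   [-824.55,-800.63,  -  698,-272,  213/17, 681/11, 342, 786, 835 ]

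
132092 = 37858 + 94234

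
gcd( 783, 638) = 29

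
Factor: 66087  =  3^2*7^1*1049^1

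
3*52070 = 156210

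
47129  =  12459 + 34670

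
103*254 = 26162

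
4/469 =4/469   =  0.01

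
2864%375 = 239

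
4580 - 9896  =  -5316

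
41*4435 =181835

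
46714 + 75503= 122217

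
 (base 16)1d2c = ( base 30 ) 88s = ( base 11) 567a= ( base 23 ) e2g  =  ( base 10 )7468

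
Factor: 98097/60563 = 3^1*19^1*71^( - 1)*853^(-1) * 1721^1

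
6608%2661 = 1286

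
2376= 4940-2564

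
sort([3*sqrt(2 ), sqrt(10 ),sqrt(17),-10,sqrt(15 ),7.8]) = [ - 10,sqrt( 10 ),sqrt (15), sqrt( 17), 3*sqrt( 2), 7.8]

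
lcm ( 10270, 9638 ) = 626470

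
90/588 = 15/98=   0.15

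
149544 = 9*16616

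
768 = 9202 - 8434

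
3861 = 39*99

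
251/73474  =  251/73474=0.00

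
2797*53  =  148241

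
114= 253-139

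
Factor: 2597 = 7^2*53^1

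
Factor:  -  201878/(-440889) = 386/843 = 2^1*3^(-1 )*  193^1*281^(- 1)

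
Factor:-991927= - 991927^1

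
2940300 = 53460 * 55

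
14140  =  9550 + 4590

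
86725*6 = 520350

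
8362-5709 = 2653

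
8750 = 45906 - 37156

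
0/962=0 = 0.00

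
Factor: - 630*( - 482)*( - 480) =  - 145756800 =- 2^7*3^3*5^2*7^1*241^1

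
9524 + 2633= 12157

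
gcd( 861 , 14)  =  7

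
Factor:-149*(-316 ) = 47084 = 2^2*79^1 * 149^1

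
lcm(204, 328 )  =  16728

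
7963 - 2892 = 5071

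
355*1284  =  455820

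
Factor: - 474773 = - 13^1 * 59^1*619^1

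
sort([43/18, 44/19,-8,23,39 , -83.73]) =[ - 83.73, - 8, 44/19,  43/18,23, 39]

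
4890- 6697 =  -1807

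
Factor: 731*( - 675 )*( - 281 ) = 3^3*5^2*17^1*43^1 * 281^1 = 138652425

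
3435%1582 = 271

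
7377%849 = 585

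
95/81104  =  95/81104  =  0.00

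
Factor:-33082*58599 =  - 2^1*3^2*7^1*17^2*139^1*383^1= -1938572118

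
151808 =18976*8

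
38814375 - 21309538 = 17504837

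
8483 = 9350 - 867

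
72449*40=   2897960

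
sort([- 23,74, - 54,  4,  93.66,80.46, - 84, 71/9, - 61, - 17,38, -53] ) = [ - 84 ,-61, - 54, - 53 ,  -  23,-17,4, 71/9, 38, 74, 80.46,93.66]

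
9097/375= 9097/375 = 24.26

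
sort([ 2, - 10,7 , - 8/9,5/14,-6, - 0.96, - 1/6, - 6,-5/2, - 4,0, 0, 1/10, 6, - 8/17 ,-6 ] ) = [-10, - 6, - 6 , - 6, -4 , - 5/2, - 0.96, - 8/9,-8/17, - 1/6,0, 0,1/10, 5/14,2,6,7]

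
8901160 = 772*11530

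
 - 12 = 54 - 66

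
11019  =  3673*3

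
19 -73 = -54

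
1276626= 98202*13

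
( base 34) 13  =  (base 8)45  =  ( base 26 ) 1B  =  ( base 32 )15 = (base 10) 37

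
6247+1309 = 7556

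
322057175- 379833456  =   - 57776281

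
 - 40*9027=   -  361080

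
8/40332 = 2/10083 = 0.00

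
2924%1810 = 1114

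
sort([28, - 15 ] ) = [-15, 28 ] 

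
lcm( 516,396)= 17028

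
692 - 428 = 264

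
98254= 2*49127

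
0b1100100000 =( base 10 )800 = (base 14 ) 412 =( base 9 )1078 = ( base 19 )242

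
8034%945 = 474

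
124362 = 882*141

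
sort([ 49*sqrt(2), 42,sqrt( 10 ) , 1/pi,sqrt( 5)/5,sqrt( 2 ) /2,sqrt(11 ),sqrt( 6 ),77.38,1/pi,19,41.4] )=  [ 1/pi, 1/pi,sqrt(5)/5, sqrt(2 ) /2,  sqrt(6 ), sqrt(10),sqrt( 11),19, 41.4,42,  49*sqrt(2 ),77.38 ]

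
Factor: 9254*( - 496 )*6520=-2^8*5^1*7^1 *31^1*  163^1*661^1 = - 29926695680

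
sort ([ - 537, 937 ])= [ - 537,  937 ]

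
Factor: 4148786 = 2^1*23^1*  90191^1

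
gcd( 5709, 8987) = 11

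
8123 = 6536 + 1587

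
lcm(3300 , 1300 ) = 42900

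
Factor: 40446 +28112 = 68558  =  2^1*7^1*59^1*83^1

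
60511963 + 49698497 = 110210460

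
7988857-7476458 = 512399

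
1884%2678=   1884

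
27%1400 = 27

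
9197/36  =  9197/36 = 255.47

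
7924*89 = 705236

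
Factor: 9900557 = 23^1*41^1*10499^1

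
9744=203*48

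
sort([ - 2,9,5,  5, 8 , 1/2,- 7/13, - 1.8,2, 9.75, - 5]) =[-5, - 2, -1.8, - 7/13,1/2, 2,5, 5, 8,9,9.75]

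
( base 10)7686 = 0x1e06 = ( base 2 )1111000000110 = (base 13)3663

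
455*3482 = 1584310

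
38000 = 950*40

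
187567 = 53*3539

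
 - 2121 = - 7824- - 5703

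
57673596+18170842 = 75844438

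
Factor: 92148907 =37^1*467^1*5333^1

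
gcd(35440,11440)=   80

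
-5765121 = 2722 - 5767843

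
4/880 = 1/220 = 0.00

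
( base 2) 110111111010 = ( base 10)3578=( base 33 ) 39e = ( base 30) 3T8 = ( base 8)6772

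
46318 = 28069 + 18249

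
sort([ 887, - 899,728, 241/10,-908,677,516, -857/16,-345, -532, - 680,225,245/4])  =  [ - 908, - 899, -680,-532, - 345, - 857/16, 241/10, 245/4, 225, 516, 677, 728, 887]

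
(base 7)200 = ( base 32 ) 32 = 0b1100010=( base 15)68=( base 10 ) 98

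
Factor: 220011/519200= 2^( - 5 )*3^1*5^(-2 )*113^1 = 339/800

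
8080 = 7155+925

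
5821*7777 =45269917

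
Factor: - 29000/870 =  - 2^2*3^(-1 )*5^2 = - 100/3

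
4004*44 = 176176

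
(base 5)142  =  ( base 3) 1202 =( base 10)47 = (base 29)1i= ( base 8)57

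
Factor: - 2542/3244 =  - 2^( - 1 )*31^1*41^1*811^( - 1) = - 1271/1622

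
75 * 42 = 3150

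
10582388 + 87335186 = 97917574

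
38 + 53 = 91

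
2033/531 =2033/531 = 3.83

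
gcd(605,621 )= 1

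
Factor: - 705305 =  - 5^1 * 141061^1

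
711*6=4266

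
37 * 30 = 1110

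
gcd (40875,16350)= 8175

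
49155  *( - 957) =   -  47041335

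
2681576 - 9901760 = - 7220184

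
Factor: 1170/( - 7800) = - 3/20=-2^( - 2 )*3^1 * 5^(  -  1 )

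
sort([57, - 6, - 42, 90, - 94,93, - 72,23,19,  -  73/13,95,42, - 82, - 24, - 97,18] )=[ - 97 , - 94, - 82, - 72,-42, - 24, - 6, - 73/13,18 , 19  ,  23, 42,57 , 90,93,95 ]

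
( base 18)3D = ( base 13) 52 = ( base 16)43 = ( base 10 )67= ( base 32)23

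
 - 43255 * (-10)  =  432550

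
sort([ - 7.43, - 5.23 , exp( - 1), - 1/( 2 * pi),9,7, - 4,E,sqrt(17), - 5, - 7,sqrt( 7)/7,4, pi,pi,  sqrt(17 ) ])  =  [ - 7.43, - 7, - 5.23,-5,  -  4, - 1/( 2*pi ),exp(-1),  sqrt ( 7)/7,E , pi, pi,4, sqrt( 17),  sqrt(17),7, 9]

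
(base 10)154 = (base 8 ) 232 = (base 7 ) 310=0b10011010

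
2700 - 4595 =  - 1895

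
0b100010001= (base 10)273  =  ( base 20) DD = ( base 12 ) 1A9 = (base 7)540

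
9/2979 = 1/331 = 0.00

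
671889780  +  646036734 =1317926514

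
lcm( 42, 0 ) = 0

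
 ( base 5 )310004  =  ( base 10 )10004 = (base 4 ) 2130110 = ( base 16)2714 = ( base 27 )dje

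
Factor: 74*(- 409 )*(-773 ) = 23395618 = 2^1*37^1*409^1 * 773^1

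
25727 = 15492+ 10235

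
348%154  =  40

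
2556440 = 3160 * 809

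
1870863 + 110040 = 1980903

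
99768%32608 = 1944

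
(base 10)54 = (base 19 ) 2g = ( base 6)130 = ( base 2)110110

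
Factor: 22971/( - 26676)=-31/36 = -2^( - 2 )* 3^( - 2)  *31^1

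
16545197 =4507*3671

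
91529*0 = 0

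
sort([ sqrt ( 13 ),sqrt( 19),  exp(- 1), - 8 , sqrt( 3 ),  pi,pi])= [ - 8, exp(  -  1 ), sqrt( 3 ),pi, pi, sqrt( 13), sqrt( 19)]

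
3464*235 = 814040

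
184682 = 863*214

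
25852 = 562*46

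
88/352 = 1/4 = 0.25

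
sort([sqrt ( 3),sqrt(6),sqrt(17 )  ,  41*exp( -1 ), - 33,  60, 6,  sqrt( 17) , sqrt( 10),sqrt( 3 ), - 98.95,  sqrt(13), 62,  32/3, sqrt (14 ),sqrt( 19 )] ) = [ - 98.95, - 33,  sqrt ( 3 ),sqrt( 3 ),sqrt(6 ),sqrt( 10 ),sqrt( 13 ) , sqrt(14), sqrt(17),sqrt( 17),sqrt( 19), 6, 32/3,  41*exp( - 1 ), 60,62]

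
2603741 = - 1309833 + 3913574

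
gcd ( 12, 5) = 1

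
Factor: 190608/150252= 2^2 * 11^1*19^1*659^(- 1 )=836/659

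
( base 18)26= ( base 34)18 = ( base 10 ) 42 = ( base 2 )101010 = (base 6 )110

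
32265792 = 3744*8618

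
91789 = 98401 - 6612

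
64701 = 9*7189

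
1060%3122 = 1060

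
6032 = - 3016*( - 2 )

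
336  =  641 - 305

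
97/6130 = 97/6130 = 0.02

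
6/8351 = 6/8351  =  0.00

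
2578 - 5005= - 2427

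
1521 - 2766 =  - 1245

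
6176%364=352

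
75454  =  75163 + 291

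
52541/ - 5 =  - 52541/5 = -10508.20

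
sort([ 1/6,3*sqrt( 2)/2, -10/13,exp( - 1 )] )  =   [ - 10/13,1/6,exp( - 1),3 *sqrt( 2 )/2] 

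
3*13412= 40236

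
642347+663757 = 1306104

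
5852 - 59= 5793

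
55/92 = 55/92 = 0.60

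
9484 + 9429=18913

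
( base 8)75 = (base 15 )41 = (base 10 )61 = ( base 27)27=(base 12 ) 51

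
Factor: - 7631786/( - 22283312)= 2^( - 3)*1392707^( - 1 )*3815893^1=3815893/11141656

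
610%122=0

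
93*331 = 30783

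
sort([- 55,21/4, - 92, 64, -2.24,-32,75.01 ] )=[ - 92,-55,-32,-2.24, 21/4, 64,75.01]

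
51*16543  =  843693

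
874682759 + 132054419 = 1006737178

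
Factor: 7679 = 7^1*1097^1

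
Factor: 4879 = 7^1 * 17^1*41^1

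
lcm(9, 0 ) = 0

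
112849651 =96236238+16613413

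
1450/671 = 2 + 108/671= 2.16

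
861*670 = 576870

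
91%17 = 6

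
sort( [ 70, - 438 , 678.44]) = [ -438, 70, 678.44]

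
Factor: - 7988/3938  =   - 3994/1969= - 2^1*11^( - 1 )*179^ ( - 1)*1997^1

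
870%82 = 50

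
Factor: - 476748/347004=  - 779/567  =  -3^( - 4 )*7^ ( - 1)*19^1*41^1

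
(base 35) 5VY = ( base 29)8hn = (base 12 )4238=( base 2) 1110001001100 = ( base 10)7244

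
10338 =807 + 9531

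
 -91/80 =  - 2+69/80 = - 1.14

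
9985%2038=1833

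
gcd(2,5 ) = 1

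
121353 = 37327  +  84026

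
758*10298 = 7805884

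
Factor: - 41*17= - 697 = - 17^1*41^1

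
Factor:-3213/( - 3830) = 2^( - 1 ) * 3^3*5^( - 1)*7^1*17^1*383^(-1)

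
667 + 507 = 1174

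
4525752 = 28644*158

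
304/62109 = 304/62109 = 0.00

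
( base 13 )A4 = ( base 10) 134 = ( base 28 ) 4m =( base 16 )86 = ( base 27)4Q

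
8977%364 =241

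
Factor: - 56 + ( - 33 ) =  - 89  =  - 89^1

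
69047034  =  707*97662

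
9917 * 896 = 8885632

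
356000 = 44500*8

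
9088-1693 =7395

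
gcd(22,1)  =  1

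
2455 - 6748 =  - 4293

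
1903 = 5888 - 3985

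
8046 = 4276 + 3770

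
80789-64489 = 16300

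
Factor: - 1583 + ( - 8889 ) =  -10472 = - 2^3*7^1*11^1 *17^1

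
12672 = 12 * 1056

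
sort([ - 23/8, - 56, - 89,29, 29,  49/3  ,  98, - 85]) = [ - 89, - 85, - 56, - 23/8, 49/3, 29, 29,98 ]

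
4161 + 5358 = 9519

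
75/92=75/92 = 0.82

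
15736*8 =125888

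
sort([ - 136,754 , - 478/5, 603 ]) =[ - 136, - 478/5  ,  603, 754 ]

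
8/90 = 4/45  =  0.09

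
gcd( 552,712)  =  8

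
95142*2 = 190284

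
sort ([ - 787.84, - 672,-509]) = [ - 787.84 , - 672,  -  509]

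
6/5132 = 3/2566 = 0.00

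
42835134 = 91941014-49105880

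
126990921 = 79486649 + 47504272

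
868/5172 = 217/1293 = 0.17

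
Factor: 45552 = 2^4*3^1*13^1*73^1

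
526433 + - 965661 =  - 439228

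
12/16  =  3/4 = 0.75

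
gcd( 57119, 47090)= 1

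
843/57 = 281/19 =14.79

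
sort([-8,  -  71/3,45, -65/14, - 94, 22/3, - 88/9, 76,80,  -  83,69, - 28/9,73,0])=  [ - 94,  -  83,- 71/3, - 88/9,- 8, - 65/14, - 28/9, 0,  22/3, 45, 69, 73, 76, 80]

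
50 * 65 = 3250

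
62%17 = 11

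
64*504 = 32256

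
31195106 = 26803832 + 4391274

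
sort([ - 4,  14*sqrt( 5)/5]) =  [-4,14*sqrt( 5) /5]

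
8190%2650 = 240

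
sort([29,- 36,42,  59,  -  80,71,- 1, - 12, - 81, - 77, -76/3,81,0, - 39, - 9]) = [ - 81,-80, - 77,-39, - 36,  -  76/3, - 12, - 9, - 1, 0,29,42,59, 71, 81 ]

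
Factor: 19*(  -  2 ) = - 2^1*19^1 = -  38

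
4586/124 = 36  +  61/62 = 36.98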